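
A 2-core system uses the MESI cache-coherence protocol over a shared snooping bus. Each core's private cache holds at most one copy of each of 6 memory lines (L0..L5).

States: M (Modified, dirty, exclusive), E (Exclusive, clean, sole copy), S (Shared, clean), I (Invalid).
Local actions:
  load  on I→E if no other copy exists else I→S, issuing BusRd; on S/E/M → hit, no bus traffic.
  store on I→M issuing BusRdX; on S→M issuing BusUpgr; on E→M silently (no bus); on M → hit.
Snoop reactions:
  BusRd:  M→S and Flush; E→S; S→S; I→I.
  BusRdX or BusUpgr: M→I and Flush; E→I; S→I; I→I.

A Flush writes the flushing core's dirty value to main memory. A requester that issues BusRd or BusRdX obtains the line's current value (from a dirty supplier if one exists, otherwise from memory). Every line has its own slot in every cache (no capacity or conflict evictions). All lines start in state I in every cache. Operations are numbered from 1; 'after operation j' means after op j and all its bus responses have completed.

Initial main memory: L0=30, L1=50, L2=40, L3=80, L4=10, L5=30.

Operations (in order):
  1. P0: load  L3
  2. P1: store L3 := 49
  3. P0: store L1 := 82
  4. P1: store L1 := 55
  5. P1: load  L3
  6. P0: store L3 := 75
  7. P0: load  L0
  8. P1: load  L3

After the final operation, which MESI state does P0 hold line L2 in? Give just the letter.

state = I

[1] P0: load  L3 | P0:E(80), P1:I | bus: BusRd
[2] P1: store L3 := 49 | P0:I, P1:M(49) | bus: BusRdX
[3] P0: store L1 := 82 | P0:M(82), P1:I | bus: BusRdX
[4] P1: store L1 := 55 | P0:I, P1:M(55) | bus: BusRdX,Flush
[5] P1: load  L3 | P0:I, P1:M(49) | bus: none
[6] P0: store L3 := 75 | P0:M(75), P1:I | bus: BusRdX,Flush
[7] P0: load  L0 | P0:E(30), P1:I | bus: BusRd
[8] P1: load  L3 | P0:S(75), P1:S(75) | bus: BusRd,Flush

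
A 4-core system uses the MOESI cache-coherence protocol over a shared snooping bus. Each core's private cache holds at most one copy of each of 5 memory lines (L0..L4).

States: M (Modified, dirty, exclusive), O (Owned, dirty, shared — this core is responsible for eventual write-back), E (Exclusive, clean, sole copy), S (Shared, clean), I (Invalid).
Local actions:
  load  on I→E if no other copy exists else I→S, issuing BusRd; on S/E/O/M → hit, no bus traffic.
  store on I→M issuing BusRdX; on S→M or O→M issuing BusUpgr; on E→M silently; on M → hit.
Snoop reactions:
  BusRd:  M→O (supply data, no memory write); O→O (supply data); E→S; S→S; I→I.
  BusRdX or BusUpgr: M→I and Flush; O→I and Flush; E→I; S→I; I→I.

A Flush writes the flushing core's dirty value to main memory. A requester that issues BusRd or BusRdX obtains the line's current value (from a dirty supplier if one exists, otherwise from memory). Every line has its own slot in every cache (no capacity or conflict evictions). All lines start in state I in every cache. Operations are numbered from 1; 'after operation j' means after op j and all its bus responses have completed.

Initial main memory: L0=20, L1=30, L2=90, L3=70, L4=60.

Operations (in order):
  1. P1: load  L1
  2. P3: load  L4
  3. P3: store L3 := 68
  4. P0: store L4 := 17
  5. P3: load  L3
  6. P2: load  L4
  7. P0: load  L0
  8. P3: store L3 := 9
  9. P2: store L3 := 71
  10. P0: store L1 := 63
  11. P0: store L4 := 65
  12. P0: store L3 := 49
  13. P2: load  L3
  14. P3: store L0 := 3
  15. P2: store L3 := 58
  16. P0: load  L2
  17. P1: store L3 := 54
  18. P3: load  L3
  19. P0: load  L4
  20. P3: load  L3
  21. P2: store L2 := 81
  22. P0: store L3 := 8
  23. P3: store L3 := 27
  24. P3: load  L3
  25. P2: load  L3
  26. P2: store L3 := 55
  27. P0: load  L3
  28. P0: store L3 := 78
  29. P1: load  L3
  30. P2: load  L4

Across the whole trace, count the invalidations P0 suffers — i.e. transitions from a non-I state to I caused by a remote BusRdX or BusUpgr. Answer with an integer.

step 1: P1: load  L1  ⟶  IEII  (L1)  txn=BusRd  M[L1]=30
step 2: P3: load  L4  ⟶  IIIE  (L4)  txn=BusRd  M[L4]=60
step 3: P3: store L3 := 68  ⟶  IIIM  (L3)  txn=BusRdX  M[L3]=70
step 4: P0: store L4 := 17  ⟶  MIII  (L4)  txn=BusRdX  M[L4]=60
step 5: P3: load  L3  ⟶  IIIM  (L3)  txn=∅  M[L3]=70
step 6: P2: load  L4  ⟶  OISI  (L4)  txn=BusRd  M[L4]=60
step 7: P0: load  L0  ⟶  EIII  (L0)  txn=BusRd  M[L0]=20
step 8: P3: store L3 := 9  ⟶  IIIM  (L3)  txn=∅  M[L3]=70
step 9: P2: store L3 := 71  ⟶  IIMI  (L3)  txn=BusRdX+Flush  M[L3]=9
step 10: P0: store L1 := 63  ⟶  MIII  (L1)  txn=BusRdX  M[L1]=30
step 11: P0: store L4 := 65  ⟶  MIII  (L4)  txn=BusUpgr  M[L4]=60
step 12: P0: store L3 := 49  ⟶  MIII  (L3)  txn=BusRdX+Flush  M[L3]=71
step 13: P2: load  L3  ⟶  OISI  (L3)  txn=BusRd  M[L3]=71
step 14: P3: store L0 := 3  ⟶  IIIM  (L0)  txn=BusRdX  M[L0]=20
step 15: P2: store L3 := 58  ⟶  IIMI  (L3)  txn=BusUpgr+Flush  M[L3]=49
step 16: P0: load  L2  ⟶  EIII  (L2)  txn=BusRd  M[L2]=90
step 17: P1: store L3 := 54  ⟶  IMII  (L3)  txn=BusRdX+Flush  M[L3]=58
step 18: P3: load  L3  ⟶  IOIS  (L3)  txn=BusRd  M[L3]=58
step 19: P0: load  L4  ⟶  MIII  (L4)  txn=∅  M[L4]=60
step 20: P3: load  L3  ⟶  IOIS  (L3)  txn=∅  M[L3]=58
step 21: P2: store L2 := 81  ⟶  IIMI  (L2)  txn=BusRdX  M[L2]=90
step 22: P0: store L3 := 8  ⟶  MIII  (L3)  txn=BusRdX+Flush  M[L3]=54
step 23: P3: store L3 := 27  ⟶  IIIM  (L3)  txn=BusRdX+Flush  M[L3]=8
step 24: P3: load  L3  ⟶  IIIM  (L3)  txn=∅  M[L3]=8
step 25: P2: load  L3  ⟶  IISO  (L3)  txn=BusRd  M[L3]=8
step 26: P2: store L3 := 55  ⟶  IIMI  (L3)  txn=BusUpgr+Flush  M[L3]=27
step 27: P0: load  L3  ⟶  SIOI  (L3)  txn=BusRd  M[L3]=27
step 28: P0: store L3 := 78  ⟶  MIII  (L3)  txn=BusUpgr+Flush  M[L3]=55
step 29: P1: load  L3  ⟶  OSII  (L3)  txn=BusRd  M[L3]=55
step 30: P2: load  L4  ⟶  OISI  (L4)  txn=BusRd  M[L4]=60

invalidations = 4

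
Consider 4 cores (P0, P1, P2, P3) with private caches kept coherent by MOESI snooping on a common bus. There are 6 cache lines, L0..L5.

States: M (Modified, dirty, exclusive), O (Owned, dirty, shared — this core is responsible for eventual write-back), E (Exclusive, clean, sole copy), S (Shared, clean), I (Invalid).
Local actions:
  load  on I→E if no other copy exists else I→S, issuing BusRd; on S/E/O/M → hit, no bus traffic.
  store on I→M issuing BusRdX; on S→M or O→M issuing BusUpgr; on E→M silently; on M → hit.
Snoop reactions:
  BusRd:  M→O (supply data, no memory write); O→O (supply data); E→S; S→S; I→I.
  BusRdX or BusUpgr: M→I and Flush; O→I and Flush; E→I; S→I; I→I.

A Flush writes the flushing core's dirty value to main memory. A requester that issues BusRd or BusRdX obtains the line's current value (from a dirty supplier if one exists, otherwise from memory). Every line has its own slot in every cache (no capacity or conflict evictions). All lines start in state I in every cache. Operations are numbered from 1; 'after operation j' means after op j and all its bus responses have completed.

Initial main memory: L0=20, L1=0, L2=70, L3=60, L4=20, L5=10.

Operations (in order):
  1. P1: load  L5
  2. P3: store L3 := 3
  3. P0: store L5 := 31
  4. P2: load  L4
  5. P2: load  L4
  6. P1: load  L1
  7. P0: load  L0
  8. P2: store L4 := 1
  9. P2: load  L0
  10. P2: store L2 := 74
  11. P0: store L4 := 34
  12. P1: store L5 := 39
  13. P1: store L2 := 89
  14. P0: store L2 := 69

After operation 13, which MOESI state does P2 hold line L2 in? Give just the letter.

1. P1: load  L5  bus=[BusRd]  L5: P0=I P1=E P2=I P3=I  mem[L5]=10
2. P3: store L3 := 3  bus=[BusRdX]  L3: P0=I P1=I P2=I P3=M  mem[L3]=60
3. P0: store L5 := 31  bus=[BusRdX]  L5: P0=M P1=I P2=I P3=I  mem[L5]=10
4. P2: load  L4  bus=[BusRd]  L4: P0=I P1=I P2=E P3=I  mem[L4]=20
5. P2: load  L4  bus=[-]  L4: P0=I P1=I P2=E P3=I  mem[L4]=20
6. P1: load  L1  bus=[BusRd]  L1: P0=I P1=E P2=I P3=I  mem[L1]=0
7. P0: load  L0  bus=[BusRd]  L0: P0=E P1=I P2=I P3=I  mem[L0]=20
8. P2: store L4 := 1  bus=[-]  L4: P0=I P1=I P2=M P3=I  mem[L4]=20
9. P2: load  L0  bus=[BusRd]  L0: P0=S P1=I P2=S P3=I  mem[L0]=20
10. P2: store L2 := 74  bus=[BusRdX]  L2: P0=I P1=I P2=M P3=I  mem[L2]=70
11. P0: store L4 := 34  bus=[BusRdX,Flush]  L4: P0=M P1=I P2=I P3=I  mem[L4]=1
12. P1: store L5 := 39  bus=[BusRdX,Flush]  L5: P0=I P1=M P2=I P3=I  mem[L5]=31
13. P1: store L2 := 89  bus=[BusRdX,Flush]  L2: P0=I P1=M P2=I P3=I  mem[L2]=74
14. P0: store L2 := 69  bus=[BusRdX,Flush]  L2: P0=M P1=I P2=I P3=I  mem[L2]=89

state = I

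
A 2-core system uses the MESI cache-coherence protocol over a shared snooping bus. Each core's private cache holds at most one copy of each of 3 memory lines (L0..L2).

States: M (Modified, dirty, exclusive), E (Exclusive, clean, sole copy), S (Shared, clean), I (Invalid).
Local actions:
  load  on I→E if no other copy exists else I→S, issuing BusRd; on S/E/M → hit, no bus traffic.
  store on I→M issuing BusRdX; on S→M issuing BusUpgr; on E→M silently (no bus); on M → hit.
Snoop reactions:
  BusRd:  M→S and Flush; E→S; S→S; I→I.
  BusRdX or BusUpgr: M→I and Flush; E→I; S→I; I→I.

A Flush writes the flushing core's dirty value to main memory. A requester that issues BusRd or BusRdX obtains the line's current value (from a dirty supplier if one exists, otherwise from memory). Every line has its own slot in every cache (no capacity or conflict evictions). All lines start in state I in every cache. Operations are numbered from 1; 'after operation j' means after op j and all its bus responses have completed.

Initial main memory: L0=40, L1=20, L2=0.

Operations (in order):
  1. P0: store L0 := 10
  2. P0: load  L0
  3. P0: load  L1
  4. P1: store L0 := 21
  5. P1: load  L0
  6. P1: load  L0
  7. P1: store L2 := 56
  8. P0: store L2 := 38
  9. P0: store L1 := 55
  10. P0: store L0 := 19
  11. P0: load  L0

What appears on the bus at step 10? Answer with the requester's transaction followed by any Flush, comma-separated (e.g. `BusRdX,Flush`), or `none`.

bus = BusRdX,Flush

step 1: P0: store L0 := 10  ⟶  MI  (L0)  txn=BusRdX  M[L0]=40
step 2: P0: load  L0  ⟶  MI  (L0)  txn=∅  M[L0]=40
step 3: P0: load  L1  ⟶  EI  (L1)  txn=BusRd  M[L1]=20
step 4: P1: store L0 := 21  ⟶  IM  (L0)  txn=BusRdX+Flush  M[L0]=10
step 5: P1: load  L0  ⟶  IM  (L0)  txn=∅  M[L0]=10
step 6: P1: load  L0  ⟶  IM  (L0)  txn=∅  M[L0]=10
step 7: P1: store L2 := 56  ⟶  IM  (L2)  txn=BusRdX  M[L2]=0
step 8: P0: store L2 := 38  ⟶  MI  (L2)  txn=BusRdX+Flush  M[L2]=56
step 9: P0: store L1 := 55  ⟶  MI  (L1)  txn=∅  M[L1]=20
step 10: P0: store L0 := 19  ⟶  MI  (L0)  txn=BusRdX+Flush  M[L0]=21
step 11: P0: load  L0  ⟶  MI  (L0)  txn=∅  M[L0]=21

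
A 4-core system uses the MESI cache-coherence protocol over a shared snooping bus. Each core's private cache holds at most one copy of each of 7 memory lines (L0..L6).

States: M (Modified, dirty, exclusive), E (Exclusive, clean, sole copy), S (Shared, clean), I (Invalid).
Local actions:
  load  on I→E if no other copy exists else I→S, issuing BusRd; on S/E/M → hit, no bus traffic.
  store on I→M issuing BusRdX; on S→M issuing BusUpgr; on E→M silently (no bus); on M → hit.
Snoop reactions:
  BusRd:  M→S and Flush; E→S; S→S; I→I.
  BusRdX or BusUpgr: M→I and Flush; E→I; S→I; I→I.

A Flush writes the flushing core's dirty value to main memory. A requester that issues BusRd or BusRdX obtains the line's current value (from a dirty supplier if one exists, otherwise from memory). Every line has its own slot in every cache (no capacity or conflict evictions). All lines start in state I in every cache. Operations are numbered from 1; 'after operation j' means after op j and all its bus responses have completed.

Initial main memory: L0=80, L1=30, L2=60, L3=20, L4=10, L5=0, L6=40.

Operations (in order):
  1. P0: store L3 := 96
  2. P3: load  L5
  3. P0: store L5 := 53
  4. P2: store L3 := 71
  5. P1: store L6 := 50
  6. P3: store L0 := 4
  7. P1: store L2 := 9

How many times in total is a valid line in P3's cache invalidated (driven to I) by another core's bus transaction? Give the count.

invalidations = 1

[1] P0: store L3 := 96 | P0:M(96), P1:I, P2:I, P3:I | bus: BusRdX
[2] P3: load  L5 | P0:I, P1:I, P2:I, P3:E(0) | bus: BusRd
[3] P0: store L5 := 53 | P0:M(53), P1:I, P2:I, P3:I | bus: BusRdX
[4] P2: store L3 := 71 | P0:I, P1:I, P2:M(71), P3:I | bus: BusRdX,Flush
[5] P1: store L6 := 50 | P0:I, P1:M(50), P2:I, P3:I | bus: BusRdX
[6] P3: store L0 := 4 | P0:I, P1:I, P2:I, P3:M(4) | bus: BusRdX
[7] P1: store L2 := 9 | P0:I, P1:M(9), P2:I, P3:I | bus: BusRdX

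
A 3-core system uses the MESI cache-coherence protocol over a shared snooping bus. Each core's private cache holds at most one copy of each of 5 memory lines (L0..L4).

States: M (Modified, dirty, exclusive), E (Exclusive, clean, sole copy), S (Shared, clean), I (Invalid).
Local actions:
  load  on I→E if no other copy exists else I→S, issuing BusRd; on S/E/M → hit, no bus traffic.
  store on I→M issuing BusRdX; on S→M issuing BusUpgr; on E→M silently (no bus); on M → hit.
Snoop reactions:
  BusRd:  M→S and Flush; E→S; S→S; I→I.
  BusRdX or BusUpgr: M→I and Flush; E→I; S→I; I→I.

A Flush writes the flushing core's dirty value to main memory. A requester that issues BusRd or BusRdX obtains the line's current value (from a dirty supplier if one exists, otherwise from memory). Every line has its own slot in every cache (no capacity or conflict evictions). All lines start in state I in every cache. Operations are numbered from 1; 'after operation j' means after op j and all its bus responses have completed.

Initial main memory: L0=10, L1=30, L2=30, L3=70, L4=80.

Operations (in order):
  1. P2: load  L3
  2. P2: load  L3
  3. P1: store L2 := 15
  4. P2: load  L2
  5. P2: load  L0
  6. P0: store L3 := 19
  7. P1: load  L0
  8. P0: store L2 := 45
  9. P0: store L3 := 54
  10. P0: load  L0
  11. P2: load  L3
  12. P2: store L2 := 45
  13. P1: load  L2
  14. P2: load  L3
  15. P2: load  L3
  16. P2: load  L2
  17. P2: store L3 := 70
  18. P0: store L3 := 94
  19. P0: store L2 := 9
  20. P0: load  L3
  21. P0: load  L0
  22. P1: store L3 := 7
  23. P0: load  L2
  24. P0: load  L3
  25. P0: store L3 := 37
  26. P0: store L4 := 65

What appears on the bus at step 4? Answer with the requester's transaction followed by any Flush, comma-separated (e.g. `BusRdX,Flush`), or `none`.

1. P2: load  L3  bus=[BusRd]  L3: P0=I P1=I P2=E  mem[L3]=70
2. P2: load  L3  bus=[-]  L3: P0=I P1=I P2=E  mem[L3]=70
3. P1: store L2 := 15  bus=[BusRdX]  L2: P0=I P1=M P2=I  mem[L2]=30
4. P2: load  L2  bus=[BusRd,Flush]  L2: P0=I P1=S P2=S  mem[L2]=15
5. P2: load  L0  bus=[BusRd]  L0: P0=I P1=I P2=E  mem[L0]=10
6. P0: store L3 := 19  bus=[BusRdX]  L3: P0=M P1=I P2=I  mem[L3]=70
7. P1: load  L0  bus=[BusRd]  L0: P0=I P1=S P2=S  mem[L0]=10
8. P0: store L2 := 45  bus=[BusRdX]  L2: P0=M P1=I P2=I  mem[L2]=15
9. P0: store L3 := 54  bus=[-]  L3: P0=M P1=I P2=I  mem[L3]=70
10. P0: load  L0  bus=[BusRd]  L0: P0=S P1=S P2=S  mem[L0]=10
11. P2: load  L3  bus=[BusRd,Flush]  L3: P0=S P1=I P2=S  mem[L3]=54
12. P2: store L2 := 45  bus=[BusRdX,Flush]  L2: P0=I P1=I P2=M  mem[L2]=45
13. P1: load  L2  bus=[BusRd,Flush]  L2: P0=I P1=S P2=S  mem[L2]=45
14. P2: load  L3  bus=[-]  L3: P0=S P1=I P2=S  mem[L3]=54
15. P2: load  L3  bus=[-]  L3: P0=S P1=I P2=S  mem[L3]=54
16. P2: load  L2  bus=[-]  L2: P0=I P1=S P2=S  mem[L2]=45
17. P2: store L3 := 70  bus=[BusUpgr]  L3: P0=I P1=I P2=M  mem[L3]=54
18. P0: store L3 := 94  bus=[BusRdX,Flush]  L3: P0=M P1=I P2=I  mem[L3]=70
19. P0: store L2 := 9  bus=[BusRdX]  L2: P0=M P1=I P2=I  mem[L2]=45
20. P0: load  L3  bus=[-]  L3: P0=M P1=I P2=I  mem[L3]=70
21. P0: load  L0  bus=[-]  L0: P0=S P1=S P2=S  mem[L0]=10
22. P1: store L3 := 7  bus=[BusRdX,Flush]  L3: P0=I P1=M P2=I  mem[L3]=94
23. P0: load  L2  bus=[-]  L2: P0=M P1=I P2=I  mem[L2]=45
24. P0: load  L3  bus=[BusRd,Flush]  L3: P0=S P1=S P2=I  mem[L3]=7
25. P0: store L3 := 37  bus=[BusUpgr]  L3: P0=M P1=I P2=I  mem[L3]=7
26. P0: store L4 := 65  bus=[BusRdX]  L4: P0=M P1=I P2=I  mem[L4]=80

bus = BusRd,Flush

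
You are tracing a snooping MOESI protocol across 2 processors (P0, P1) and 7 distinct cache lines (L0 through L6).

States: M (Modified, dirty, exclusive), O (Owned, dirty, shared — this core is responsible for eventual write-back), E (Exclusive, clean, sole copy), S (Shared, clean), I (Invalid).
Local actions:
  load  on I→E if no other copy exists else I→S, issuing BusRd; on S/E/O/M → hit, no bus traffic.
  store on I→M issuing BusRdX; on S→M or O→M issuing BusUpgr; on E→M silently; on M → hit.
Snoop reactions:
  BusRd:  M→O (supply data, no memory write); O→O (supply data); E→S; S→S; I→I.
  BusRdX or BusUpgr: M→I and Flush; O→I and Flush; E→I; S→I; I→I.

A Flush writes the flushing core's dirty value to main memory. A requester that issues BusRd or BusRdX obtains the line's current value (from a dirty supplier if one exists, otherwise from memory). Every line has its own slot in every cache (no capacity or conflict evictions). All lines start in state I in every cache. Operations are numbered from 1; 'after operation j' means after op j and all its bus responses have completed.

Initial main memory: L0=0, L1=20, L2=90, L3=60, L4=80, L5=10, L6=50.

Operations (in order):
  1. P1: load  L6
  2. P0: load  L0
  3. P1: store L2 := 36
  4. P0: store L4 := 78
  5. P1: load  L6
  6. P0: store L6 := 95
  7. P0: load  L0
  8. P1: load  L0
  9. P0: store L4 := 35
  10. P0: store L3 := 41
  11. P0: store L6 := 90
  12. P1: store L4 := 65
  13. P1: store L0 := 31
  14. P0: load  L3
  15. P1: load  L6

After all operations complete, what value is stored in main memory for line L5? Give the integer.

memory[L5] = 10

step 1: P1: load  L6  ⟶  IE  (L6)  txn=BusRd  M[L6]=50
step 2: P0: load  L0  ⟶  EI  (L0)  txn=BusRd  M[L0]=0
step 3: P1: store L2 := 36  ⟶  IM  (L2)  txn=BusRdX  M[L2]=90
step 4: P0: store L4 := 78  ⟶  MI  (L4)  txn=BusRdX  M[L4]=80
step 5: P1: load  L6  ⟶  IE  (L6)  txn=∅  M[L6]=50
step 6: P0: store L6 := 95  ⟶  MI  (L6)  txn=BusRdX  M[L6]=50
step 7: P0: load  L0  ⟶  EI  (L0)  txn=∅  M[L0]=0
step 8: P1: load  L0  ⟶  SS  (L0)  txn=BusRd  M[L0]=0
step 9: P0: store L4 := 35  ⟶  MI  (L4)  txn=∅  M[L4]=80
step 10: P0: store L3 := 41  ⟶  MI  (L3)  txn=BusRdX  M[L3]=60
step 11: P0: store L6 := 90  ⟶  MI  (L6)  txn=∅  M[L6]=50
step 12: P1: store L4 := 65  ⟶  IM  (L4)  txn=BusRdX+Flush  M[L4]=35
step 13: P1: store L0 := 31  ⟶  IM  (L0)  txn=BusUpgr  M[L0]=0
step 14: P0: load  L3  ⟶  MI  (L3)  txn=∅  M[L3]=60
step 15: P1: load  L6  ⟶  OS  (L6)  txn=BusRd  M[L6]=50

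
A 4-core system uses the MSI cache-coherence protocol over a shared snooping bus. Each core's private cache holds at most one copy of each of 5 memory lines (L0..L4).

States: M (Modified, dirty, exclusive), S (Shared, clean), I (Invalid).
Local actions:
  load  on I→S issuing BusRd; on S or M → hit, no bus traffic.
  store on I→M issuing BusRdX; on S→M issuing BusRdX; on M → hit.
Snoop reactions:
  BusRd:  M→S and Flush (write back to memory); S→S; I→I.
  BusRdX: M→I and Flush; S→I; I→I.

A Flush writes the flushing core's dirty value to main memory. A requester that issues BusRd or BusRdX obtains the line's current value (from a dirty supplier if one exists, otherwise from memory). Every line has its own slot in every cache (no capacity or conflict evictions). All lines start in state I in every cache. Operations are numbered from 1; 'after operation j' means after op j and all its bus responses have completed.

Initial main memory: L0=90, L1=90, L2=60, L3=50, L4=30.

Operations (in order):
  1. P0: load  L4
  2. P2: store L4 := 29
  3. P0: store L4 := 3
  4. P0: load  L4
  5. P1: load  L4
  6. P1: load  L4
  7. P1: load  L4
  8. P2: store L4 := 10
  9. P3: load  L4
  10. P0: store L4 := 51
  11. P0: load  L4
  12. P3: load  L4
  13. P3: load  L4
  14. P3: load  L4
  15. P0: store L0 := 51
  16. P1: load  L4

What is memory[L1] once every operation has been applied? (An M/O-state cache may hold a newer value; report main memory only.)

1. P0: load  L4  bus=[BusRd]  L4: P0=S P1=I P2=I P3=I  mem[L4]=30
2. P2: store L4 := 29  bus=[BusRdX]  L4: P0=I P1=I P2=M P3=I  mem[L4]=30
3. P0: store L4 := 3  bus=[BusRdX,Flush]  L4: P0=M P1=I P2=I P3=I  mem[L4]=29
4. P0: load  L4  bus=[-]  L4: P0=M P1=I P2=I P3=I  mem[L4]=29
5. P1: load  L4  bus=[BusRd,Flush]  L4: P0=S P1=S P2=I P3=I  mem[L4]=3
6. P1: load  L4  bus=[-]  L4: P0=S P1=S P2=I P3=I  mem[L4]=3
7. P1: load  L4  bus=[-]  L4: P0=S P1=S P2=I P3=I  mem[L4]=3
8. P2: store L4 := 10  bus=[BusRdX]  L4: P0=I P1=I P2=M P3=I  mem[L4]=3
9. P3: load  L4  bus=[BusRd,Flush]  L4: P0=I P1=I P2=S P3=S  mem[L4]=10
10. P0: store L4 := 51  bus=[BusRdX]  L4: P0=M P1=I P2=I P3=I  mem[L4]=10
11. P0: load  L4  bus=[-]  L4: P0=M P1=I P2=I P3=I  mem[L4]=10
12. P3: load  L4  bus=[BusRd,Flush]  L4: P0=S P1=I P2=I P3=S  mem[L4]=51
13. P3: load  L4  bus=[-]  L4: P0=S P1=I P2=I P3=S  mem[L4]=51
14. P3: load  L4  bus=[-]  L4: P0=S P1=I P2=I P3=S  mem[L4]=51
15. P0: store L0 := 51  bus=[BusRdX]  L0: P0=M P1=I P2=I P3=I  mem[L0]=90
16. P1: load  L4  bus=[BusRd]  L4: P0=S P1=S P2=I P3=S  mem[L4]=51

memory[L1] = 90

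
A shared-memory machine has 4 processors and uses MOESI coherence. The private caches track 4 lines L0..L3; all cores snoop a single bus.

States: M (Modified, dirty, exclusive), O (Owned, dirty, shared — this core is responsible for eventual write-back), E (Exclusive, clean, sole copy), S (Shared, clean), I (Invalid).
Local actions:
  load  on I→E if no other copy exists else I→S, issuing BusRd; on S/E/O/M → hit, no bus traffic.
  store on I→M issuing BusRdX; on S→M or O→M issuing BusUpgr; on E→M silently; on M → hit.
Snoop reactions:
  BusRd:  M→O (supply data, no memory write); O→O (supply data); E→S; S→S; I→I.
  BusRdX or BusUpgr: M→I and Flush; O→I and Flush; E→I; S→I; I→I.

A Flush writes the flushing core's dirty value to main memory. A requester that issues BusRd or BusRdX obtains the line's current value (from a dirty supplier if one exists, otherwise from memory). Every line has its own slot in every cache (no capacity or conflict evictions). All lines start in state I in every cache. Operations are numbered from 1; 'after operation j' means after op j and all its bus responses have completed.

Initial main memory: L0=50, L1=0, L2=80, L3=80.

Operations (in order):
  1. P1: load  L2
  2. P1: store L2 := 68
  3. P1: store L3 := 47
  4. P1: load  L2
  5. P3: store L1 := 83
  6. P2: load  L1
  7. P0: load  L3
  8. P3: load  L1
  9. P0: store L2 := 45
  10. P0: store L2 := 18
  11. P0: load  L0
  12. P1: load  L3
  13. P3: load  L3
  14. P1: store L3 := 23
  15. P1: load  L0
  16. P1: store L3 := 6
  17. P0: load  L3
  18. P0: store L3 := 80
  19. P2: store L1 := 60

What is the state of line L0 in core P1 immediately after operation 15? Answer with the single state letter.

state = S

  op1 P1: load  L2 → I/E/I/I on L2; bus BusRd; mem=80
  op2 P1: store L2 := 68 → I/M/I/I on L2; bus (none); mem=80
  op3 P1: store L3 := 47 → I/M/I/I on L3; bus BusRdX; mem=80
  op4 P1: load  L2 → I/M/I/I on L2; bus (none); mem=80
  op5 P3: store L1 := 83 → I/I/I/M on L1; bus BusRdX; mem=0
  op6 P2: load  L1 → I/I/S/O on L1; bus BusRd; mem=0
  op7 P0: load  L3 → S/O/I/I on L3; bus BusRd; mem=80
  op8 P3: load  L1 → I/I/S/O on L1; bus (none); mem=0
  op9 P0: store L2 := 45 → M/I/I/I on L2; bus BusRdX Flush; mem=68
  op10 P0: store L2 := 18 → M/I/I/I on L2; bus (none); mem=68
  op11 P0: load  L0 → E/I/I/I on L0; bus BusRd; mem=50
  op12 P1: load  L3 → S/O/I/I on L3; bus (none); mem=80
  op13 P3: load  L3 → S/O/I/S on L3; bus BusRd; mem=80
  op14 P1: store L3 := 23 → I/M/I/I on L3; bus BusUpgr; mem=80
  op15 P1: load  L0 → S/S/I/I on L0; bus BusRd; mem=50
  op16 P1: store L3 := 6 → I/M/I/I on L3; bus (none); mem=80
  op17 P0: load  L3 → S/O/I/I on L3; bus BusRd; mem=80
  op18 P0: store L3 := 80 → M/I/I/I on L3; bus BusUpgr Flush; mem=6
  op19 P2: store L1 := 60 → I/I/M/I on L1; bus BusUpgr Flush; mem=83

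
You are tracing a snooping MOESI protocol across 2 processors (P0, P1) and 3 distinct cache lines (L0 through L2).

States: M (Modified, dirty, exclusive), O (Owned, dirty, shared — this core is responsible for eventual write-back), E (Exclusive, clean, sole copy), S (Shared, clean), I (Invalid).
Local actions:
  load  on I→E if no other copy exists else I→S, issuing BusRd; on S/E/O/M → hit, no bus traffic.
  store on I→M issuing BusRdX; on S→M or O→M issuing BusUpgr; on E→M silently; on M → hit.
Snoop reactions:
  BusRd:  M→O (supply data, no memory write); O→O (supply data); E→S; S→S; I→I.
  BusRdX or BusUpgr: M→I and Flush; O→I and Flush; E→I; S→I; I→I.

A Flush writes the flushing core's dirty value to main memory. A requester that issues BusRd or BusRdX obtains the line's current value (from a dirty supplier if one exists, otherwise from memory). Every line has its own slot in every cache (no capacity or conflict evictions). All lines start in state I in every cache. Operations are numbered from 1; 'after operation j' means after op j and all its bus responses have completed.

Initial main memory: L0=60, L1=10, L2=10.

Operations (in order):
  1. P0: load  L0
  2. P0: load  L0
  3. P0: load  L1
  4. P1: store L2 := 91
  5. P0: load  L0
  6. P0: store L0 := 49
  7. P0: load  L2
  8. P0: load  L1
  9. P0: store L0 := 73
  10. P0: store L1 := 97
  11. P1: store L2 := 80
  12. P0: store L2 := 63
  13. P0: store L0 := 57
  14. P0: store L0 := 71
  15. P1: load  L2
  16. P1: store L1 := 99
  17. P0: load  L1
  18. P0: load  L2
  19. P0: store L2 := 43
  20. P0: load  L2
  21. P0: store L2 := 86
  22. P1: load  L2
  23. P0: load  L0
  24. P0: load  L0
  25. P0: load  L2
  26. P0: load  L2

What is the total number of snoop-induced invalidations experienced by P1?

[1] P0: load  L0 | P0:E(60), P1:I | bus: BusRd
[2] P0: load  L0 | P0:E(60), P1:I | bus: none
[3] P0: load  L1 | P0:E(10), P1:I | bus: BusRd
[4] P1: store L2 := 91 | P0:I, P1:M(91) | bus: BusRdX
[5] P0: load  L0 | P0:E(60), P1:I | bus: none
[6] P0: store L0 := 49 | P0:M(49), P1:I | bus: none
[7] P0: load  L2 | P0:S(91), P1:O(91) | bus: BusRd
[8] P0: load  L1 | P0:E(10), P1:I | bus: none
[9] P0: store L0 := 73 | P0:M(73), P1:I | bus: none
[10] P0: store L1 := 97 | P0:M(97), P1:I | bus: none
[11] P1: store L2 := 80 | P0:I, P1:M(80) | bus: BusUpgr
[12] P0: store L2 := 63 | P0:M(63), P1:I | bus: BusRdX,Flush
[13] P0: store L0 := 57 | P0:M(57), P1:I | bus: none
[14] P0: store L0 := 71 | P0:M(71), P1:I | bus: none
[15] P1: load  L2 | P0:O(63), P1:S(63) | bus: BusRd
[16] P1: store L1 := 99 | P0:I, P1:M(99) | bus: BusRdX,Flush
[17] P0: load  L1 | P0:S(99), P1:O(99) | bus: BusRd
[18] P0: load  L2 | P0:O(63), P1:S(63) | bus: none
[19] P0: store L2 := 43 | P0:M(43), P1:I | bus: BusUpgr
[20] P0: load  L2 | P0:M(43), P1:I | bus: none
[21] P0: store L2 := 86 | P0:M(86), P1:I | bus: none
[22] P1: load  L2 | P0:O(86), P1:S(86) | bus: BusRd
[23] P0: load  L0 | P0:M(71), P1:I | bus: none
[24] P0: load  L0 | P0:M(71), P1:I | bus: none
[25] P0: load  L2 | P0:O(86), P1:S(86) | bus: none
[26] P0: load  L2 | P0:O(86), P1:S(86) | bus: none

invalidations = 2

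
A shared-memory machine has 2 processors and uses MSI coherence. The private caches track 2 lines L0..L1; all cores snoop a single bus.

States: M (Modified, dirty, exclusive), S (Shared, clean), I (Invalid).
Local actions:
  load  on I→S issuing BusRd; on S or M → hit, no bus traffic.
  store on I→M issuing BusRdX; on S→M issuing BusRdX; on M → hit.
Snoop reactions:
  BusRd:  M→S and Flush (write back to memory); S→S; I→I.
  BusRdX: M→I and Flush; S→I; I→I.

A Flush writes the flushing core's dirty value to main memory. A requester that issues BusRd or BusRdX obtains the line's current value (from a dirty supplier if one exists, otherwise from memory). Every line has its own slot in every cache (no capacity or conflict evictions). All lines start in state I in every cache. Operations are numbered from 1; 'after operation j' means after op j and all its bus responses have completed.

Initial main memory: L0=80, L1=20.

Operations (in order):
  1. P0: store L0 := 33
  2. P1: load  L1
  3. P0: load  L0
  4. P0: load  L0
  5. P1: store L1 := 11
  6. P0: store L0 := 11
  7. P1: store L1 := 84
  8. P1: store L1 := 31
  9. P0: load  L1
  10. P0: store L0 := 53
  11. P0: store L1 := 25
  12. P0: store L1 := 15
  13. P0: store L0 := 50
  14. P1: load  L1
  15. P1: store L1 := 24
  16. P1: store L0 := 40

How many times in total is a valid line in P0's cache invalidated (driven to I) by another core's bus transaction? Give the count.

1. P0: store L0 := 33  bus=[BusRdX]  L0: P0=M P1=I  mem[L0]=80
2. P1: load  L1  bus=[BusRd]  L1: P0=I P1=S  mem[L1]=20
3. P0: load  L0  bus=[-]  L0: P0=M P1=I  mem[L0]=80
4. P0: load  L0  bus=[-]  L0: P0=M P1=I  mem[L0]=80
5. P1: store L1 := 11  bus=[BusRdX]  L1: P0=I P1=M  mem[L1]=20
6. P0: store L0 := 11  bus=[-]  L0: P0=M P1=I  mem[L0]=80
7. P1: store L1 := 84  bus=[-]  L1: P0=I P1=M  mem[L1]=20
8. P1: store L1 := 31  bus=[-]  L1: P0=I P1=M  mem[L1]=20
9. P0: load  L1  bus=[BusRd,Flush]  L1: P0=S P1=S  mem[L1]=31
10. P0: store L0 := 53  bus=[-]  L0: P0=M P1=I  mem[L0]=80
11. P0: store L1 := 25  bus=[BusRdX]  L1: P0=M P1=I  mem[L1]=31
12. P0: store L1 := 15  bus=[-]  L1: P0=M P1=I  mem[L1]=31
13. P0: store L0 := 50  bus=[-]  L0: P0=M P1=I  mem[L0]=80
14. P1: load  L1  bus=[BusRd,Flush]  L1: P0=S P1=S  mem[L1]=15
15. P1: store L1 := 24  bus=[BusRdX]  L1: P0=I P1=M  mem[L1]=15
16. P1: store L0 := 40  bus=[BusRdX,Flush]  L0: P0=I P1=M  mem[L0]=50

invalidations = 2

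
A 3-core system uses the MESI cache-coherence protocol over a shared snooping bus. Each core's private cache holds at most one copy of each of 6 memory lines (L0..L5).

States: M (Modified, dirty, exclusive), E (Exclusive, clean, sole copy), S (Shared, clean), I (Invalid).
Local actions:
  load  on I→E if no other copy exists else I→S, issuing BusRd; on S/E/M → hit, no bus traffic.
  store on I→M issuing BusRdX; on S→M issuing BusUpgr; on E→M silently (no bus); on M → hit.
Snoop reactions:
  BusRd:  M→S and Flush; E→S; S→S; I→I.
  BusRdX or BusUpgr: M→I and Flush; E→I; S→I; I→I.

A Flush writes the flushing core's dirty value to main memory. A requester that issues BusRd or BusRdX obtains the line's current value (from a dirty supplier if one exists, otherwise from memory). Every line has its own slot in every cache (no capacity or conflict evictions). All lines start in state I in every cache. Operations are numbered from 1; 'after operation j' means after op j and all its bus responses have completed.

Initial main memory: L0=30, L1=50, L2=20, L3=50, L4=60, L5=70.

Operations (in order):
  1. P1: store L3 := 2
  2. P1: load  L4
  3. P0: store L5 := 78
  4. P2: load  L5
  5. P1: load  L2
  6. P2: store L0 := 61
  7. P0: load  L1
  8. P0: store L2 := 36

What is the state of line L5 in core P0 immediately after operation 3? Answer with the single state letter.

state = M

step 1: P1: store L3 := 2  ⟶  IMI  (L3)  txn=BusRdX  M[L3]=50
step 2: P1: load  L4  ⟶  IEI  (L4)  txn=BusRd  M[L4]=60
step 3: P0: store L5 := 78  ⟶  MII  (L5)  txn=BusRdX  M[L5]=70
step 4: P2: load  L5  ⟶  SIS  (L5)  txn=BusRd+Flush  M[L5]=78
step 5: P1: load  L2  ⟶  IEI  (L2)  txn=BusRd  M[L2]=20
step 6: P2: store L0 := 61  ⟶  IIM  (L0)  txn=BusRdX  M[L0]=30
step 7: P0: load  L1  ⟶  EII  (L1)  txn=BusRd  M[L1]=50
step 8: P0: store L2 := 36  ⟶  MII  (L2)  txn=BusRdX  M[L2]=20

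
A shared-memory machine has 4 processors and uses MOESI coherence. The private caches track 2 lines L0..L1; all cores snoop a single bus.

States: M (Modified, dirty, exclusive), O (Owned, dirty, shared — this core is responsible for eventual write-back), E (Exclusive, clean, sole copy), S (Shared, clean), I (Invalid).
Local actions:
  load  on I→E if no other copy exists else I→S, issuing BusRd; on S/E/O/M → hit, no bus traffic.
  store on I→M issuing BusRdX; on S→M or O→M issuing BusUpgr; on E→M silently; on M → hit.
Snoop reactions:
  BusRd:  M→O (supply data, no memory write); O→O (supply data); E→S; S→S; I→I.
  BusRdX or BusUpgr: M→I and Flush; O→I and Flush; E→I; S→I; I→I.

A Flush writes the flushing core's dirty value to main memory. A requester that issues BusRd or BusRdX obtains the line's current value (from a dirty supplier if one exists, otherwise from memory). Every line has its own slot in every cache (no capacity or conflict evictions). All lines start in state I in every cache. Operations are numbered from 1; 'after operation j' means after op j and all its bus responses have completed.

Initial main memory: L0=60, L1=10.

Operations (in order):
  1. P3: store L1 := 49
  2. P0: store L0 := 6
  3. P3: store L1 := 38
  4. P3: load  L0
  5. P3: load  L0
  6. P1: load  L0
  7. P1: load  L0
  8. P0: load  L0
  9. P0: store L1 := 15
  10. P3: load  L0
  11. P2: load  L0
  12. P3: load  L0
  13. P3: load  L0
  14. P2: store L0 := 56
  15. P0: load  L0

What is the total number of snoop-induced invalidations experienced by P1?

  op1 P3: store L1 := 49 → I/I/I/M on L1; bus BusRdX; mem=10
  op2 P0: store L0 := 6 → M/I/I/I on L0; bus BusRdX; mem=60
  op3 P3: store L1 := 38 → I/I/I/M on L1; bus (none); mem=10
  op4 P3: load  L0 → O/I/I/S on L0; bus BusRd; mem=60
  op5 P3: load  L0 → O/I/I/S on L0; bus (none); mem=60
  op6 P1: load  L0 → O/S/I/S on L0; bus BusRd; mem=60
  op7 P1: load  L0 → O/S/I/S on L0; bus (none); mem=60
  op8 P0: load  L0 → O/S/I/S on L0; bus (none); mem=60
  op9 P0: store L1 := 15 → M/I/I/I on L1; bus BusRdX Flush; mem=38
  op10 P3: load  L0 → O/S/I/S on L0; bus (none); mem=60
  op11 P2: load  L0 → O/S/S/S on L0; bus BusRd; mem=60
  op12 P3: load  L0 → O/S/S/S on L0; bus (none); mem=60
  op13 P3: load  L0 → O/S/S/S on L0; bus (none); mem=60
  op14 P2: store L0 := 56 → I/I/M/I on L0; bus BusUpgr Flush; mem=6
  op15 P0: load  L0 → S/I/O/I on L0; bus BusRd; mem=6

invalidations = 1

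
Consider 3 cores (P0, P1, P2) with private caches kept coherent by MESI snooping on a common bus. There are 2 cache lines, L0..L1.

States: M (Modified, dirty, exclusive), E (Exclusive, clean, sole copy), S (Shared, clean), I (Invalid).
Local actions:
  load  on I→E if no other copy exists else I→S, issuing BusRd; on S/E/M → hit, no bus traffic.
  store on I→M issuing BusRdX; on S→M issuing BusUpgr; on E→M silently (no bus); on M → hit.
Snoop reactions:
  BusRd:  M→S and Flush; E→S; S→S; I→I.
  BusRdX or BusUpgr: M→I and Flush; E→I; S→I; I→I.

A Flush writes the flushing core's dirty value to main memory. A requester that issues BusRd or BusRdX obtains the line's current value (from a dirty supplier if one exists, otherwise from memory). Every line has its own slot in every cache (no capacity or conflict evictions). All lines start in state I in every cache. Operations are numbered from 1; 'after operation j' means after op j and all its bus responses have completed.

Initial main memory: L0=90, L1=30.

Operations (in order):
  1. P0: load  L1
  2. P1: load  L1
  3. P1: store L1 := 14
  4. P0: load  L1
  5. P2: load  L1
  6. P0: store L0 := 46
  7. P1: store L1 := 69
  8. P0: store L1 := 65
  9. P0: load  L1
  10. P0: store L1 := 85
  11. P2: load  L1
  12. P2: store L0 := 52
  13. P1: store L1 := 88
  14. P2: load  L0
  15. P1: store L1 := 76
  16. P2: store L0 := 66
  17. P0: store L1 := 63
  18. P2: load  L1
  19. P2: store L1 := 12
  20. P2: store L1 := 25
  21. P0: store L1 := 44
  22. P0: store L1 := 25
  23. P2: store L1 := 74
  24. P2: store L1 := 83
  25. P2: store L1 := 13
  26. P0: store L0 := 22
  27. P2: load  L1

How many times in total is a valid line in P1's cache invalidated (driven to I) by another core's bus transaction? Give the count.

invalidations = 2

  op1 P0: load  L1 → E/I/I on L1; bus BusRd; mem=30
  op2 P1: load  L1 → S/S/I on L1; bus BusRd; mem=30
  op3 P1: store L1 := 14 → I/M/I on L1; bus BusUpgr; mem=30
  op4 P0: load  L1 → S/S/I on L1; bus BusRd Flush; mem=14
  op5 P2: load  L1 → S/S/S on L1; bus BusRd; mem=14
  op6 P0: store L0 := 46 → M/I/I on L0; bus BusRdX; mem=90
  op7 P1: store L1 := 69 → I/M/I on L1; bus BusUpgr; mem=14
  op8 P0: store L1 := 65 → M/I/I on L1; bus BusRdX Flush; mem=69
  op9 P0: load  L1 → M/I/I on L1; bus (none); mem=69
  op10 P0: store L1 := 85 → M/I/I on L1; bus (none); mem=69
  op11 P2: load  L1 → S/I/S on L1; bus BusRd Flush; mem=85
  op12 P2: store L0 := 52 → I/I/M on L0; bus BusRdX Flush; mem=46
  op13 P1: store L1 := 88 → I/M/I on L1; bus BusRdX; mem=85
  op14 P2: load  L0 → I/I/M on L0; bus (none); mem=46
  op15 P1: store L1 := 76 → I/M/I on L1; bus (none); mem=85
  op16 P2: store L0 := 66 → I/I/M on L0; bus (none); mem=46
  op17 P0: store L1 := 63 → M/I/I on L1; bus BusRdX Flush; mem=76
  op18 P2: load  L1 → S/I/S on L1; bus BusRd Flush; mem=63
  op19 P2: store L1 := 12 → I/I/M on L1; bus BusUpgr; mem=63
  op20 P2: store L1 := 25 → I/I/M on L1; bus (none); mem=63
  op21 P0: store L1 := 44 → M/I/I on L1; bus BusRdX Flush; mem=25
  op22 P0: store L1 := 25 → M/I/I on L1; bus (none); mem=25
  op23 P2: store L1 := 74 → I/I/M on L1; bus BusRdX Flush; mem=25
  op24 P2: store L1 := 83 → I/I/M on L1; bus (none); mem=25
  op25 P2: store L1 := 13 → I/I/M on L1; bus (none); mem=25
  op26 P0: store L0 := 22 → M/I/I on L0; bus BusRdX Flush; mem=66
  op27 P2: load  L1 → I/I/M on L1; bus (none); mem=25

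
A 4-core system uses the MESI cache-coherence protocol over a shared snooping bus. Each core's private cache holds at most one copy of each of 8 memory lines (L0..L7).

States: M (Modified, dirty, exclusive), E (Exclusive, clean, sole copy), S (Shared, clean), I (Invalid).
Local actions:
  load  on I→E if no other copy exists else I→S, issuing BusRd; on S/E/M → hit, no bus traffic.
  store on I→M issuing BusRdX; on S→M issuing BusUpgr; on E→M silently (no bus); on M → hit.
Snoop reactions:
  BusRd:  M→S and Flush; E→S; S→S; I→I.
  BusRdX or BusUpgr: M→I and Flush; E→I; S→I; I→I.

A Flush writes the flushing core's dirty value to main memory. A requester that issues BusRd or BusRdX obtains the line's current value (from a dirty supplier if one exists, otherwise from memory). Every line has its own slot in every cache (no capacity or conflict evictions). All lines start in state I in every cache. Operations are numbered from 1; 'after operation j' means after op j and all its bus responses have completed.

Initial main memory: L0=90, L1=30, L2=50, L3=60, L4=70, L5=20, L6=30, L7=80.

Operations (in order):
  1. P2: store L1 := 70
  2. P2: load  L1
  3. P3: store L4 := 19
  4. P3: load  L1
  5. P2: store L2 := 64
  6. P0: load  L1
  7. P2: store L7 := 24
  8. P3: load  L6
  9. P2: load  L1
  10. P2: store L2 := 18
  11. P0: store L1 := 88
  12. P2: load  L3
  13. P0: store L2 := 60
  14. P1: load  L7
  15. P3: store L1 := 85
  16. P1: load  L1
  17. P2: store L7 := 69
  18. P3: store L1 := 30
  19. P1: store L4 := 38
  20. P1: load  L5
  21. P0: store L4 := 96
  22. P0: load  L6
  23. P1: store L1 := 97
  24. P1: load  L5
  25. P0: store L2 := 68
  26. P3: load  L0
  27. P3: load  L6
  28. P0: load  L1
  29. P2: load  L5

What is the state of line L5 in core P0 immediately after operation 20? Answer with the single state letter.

[1] P2: store L1 := 70 | P0:I, P1:I, P2:M(70), P3:I | bus: BusRdX
[2] P2: load  L1 | P0:I, P1:I, P2:M(70), P3:I | bus: none
[3] P3: store L4 := 19 | P0:I, P1:I, P2:I, P3:M(19) | bus: BusRdX
[4] P3: load  L1 | P0:I, P1:I, P2:S(70), P3:S(70) | bus: BusRd,Flush
[5] P2: store L2 := 64 | P0:I, P1:I, P2:M(64), P3:I | bus: BusRdX
[6] P0: load  L1 | P0:S(70), P1:I, P2:S(70), P3:S(70) | bus: BusRd
[7] P2: store L7 := 24 | P0:I, P1:I, P2:M(24), P3:I | bus: BusRdX
[8] P3: load  L6 | P0:I, P1:I, P2:I, P3:E(30) | bus: BusRd
[9] P2: load  L1 | P0:S(70), P1:I, P2:S(70), P3:S(70) | bus: none
[10] P2: store L2 := 18 | P0:I, P1:I, P2:M(18), P3:I | bus: none
[11] P0: store L1 := 88 | P0:M(88), P1:I, P2:I, P3:I | bus: BusUpgr
[12] P2: load  L3 | P0:I, P1:I, P2:E(60), P3:I | bus: BusRd
[13] P0: store L2 := 60 | P0:M(60), P1:I, P2:I, P3:I | bus: BusRdX,Flush
[14] P1: load  L7 | P0:I, P1:S(24), P2:S(24), P3:I | bus: BusRd,Flush
[15] P3: store L1 := 85 | P0:I, P1:I, P2:I, P3:M(85) | bus: BusRdX,Flush
[16] P1: load  L1 | P0:I, P1:S(85), P2:I, P3:S(85) | bus: BusRd,Flush
[17] P2: store L7 := 69 | P0:I, P1:I, P2:M(69), P3:I | bus: BusUpgr
[18] P3: store L1 := 30 | P0:I, P1:I, P2:I, P3:M(30) | bus: BusUpgr
[19] P1: store L4 := 38 | P0:I, P1:M(38), P2:I, P3:I | bus: BusRdX,Flush
[20] P1: load  L5 | P0:I, P1:E(20), P2:I, P3:I | bus: BusRd
[21] P0: store L4 := 96 | P0:M(96), P1:I, P2:I, P3:I | bus: BusRdX,Flush
[22] P0: load  L6 | P0:S(30), P1:I, P2:I, P3:S(30) | bus: BusRd
[23] P1: store L1 := 97 | P0:I, P1:M(97), P2:I, P3:I | bus: BusRdX,Flush
[24] P1: load  L5 | P0:I, P1:E(20), P2:I, P3:I | bus: none
[25] P0: store L2 := 68 | P0:M(68), P1:I, P2:I, P3:I | bus: none
[26] P3: load  L0 | P0:I, P1:I, P2:I, P3:E(90) | bus: BusRd
[27] P3: load  L6 | P0:S(30), P1:I, P2:I, P3:S(30) | bus: none
[28] P0: load  L1 | P0:S(97), P1:S(97), P2:I, P3:I | bus: BusRd,Flush
[29] P2: load  L5 | P0:I, P1:S(20), P2:S(20), P3:I | bus: BusRd

state = I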